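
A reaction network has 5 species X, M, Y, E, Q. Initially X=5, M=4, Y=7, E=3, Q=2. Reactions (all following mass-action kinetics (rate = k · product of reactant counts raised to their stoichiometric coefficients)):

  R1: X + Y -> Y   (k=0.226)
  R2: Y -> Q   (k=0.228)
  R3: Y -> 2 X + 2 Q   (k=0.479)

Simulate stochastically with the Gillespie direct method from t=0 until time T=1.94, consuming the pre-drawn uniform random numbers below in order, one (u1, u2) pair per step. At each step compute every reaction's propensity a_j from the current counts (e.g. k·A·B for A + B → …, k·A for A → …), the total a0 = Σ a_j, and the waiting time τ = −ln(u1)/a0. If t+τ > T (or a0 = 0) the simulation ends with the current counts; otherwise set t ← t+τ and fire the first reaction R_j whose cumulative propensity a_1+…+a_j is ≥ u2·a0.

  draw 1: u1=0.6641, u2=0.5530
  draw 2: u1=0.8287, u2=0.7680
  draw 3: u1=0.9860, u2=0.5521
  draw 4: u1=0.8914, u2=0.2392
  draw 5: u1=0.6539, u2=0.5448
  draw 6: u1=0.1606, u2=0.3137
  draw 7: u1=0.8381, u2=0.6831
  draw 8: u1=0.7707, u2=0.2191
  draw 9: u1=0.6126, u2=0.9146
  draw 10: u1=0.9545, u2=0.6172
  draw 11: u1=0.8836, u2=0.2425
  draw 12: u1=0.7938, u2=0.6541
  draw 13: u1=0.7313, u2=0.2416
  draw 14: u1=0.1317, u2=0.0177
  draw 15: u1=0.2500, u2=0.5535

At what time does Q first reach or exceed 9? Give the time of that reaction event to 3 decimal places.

Threshold first reached at t = 0.459

t=0.000: X=5 M=4 Y=7 E=3 Q=2
Draw 1: a1=7.910, a2=1.596, a3=3.353, a0=12.859; τ=−ln(0.6641)/12.859=0.032 → t=0.032; u2·a0=0.5530·12.859=7.111 ≤ a1=7.910 → R1 fires; X=4 M=4 Y=7 E=3 Q=2
Draw 2: a1=6.328, a2=1.596, a3=3.353, a0=11.277; τ=−ln(0.8287)/11.277=0.017 → t=0.048; u2·a0=0.7680·11.277=8.661; a1+a2=7.924 < 8.661 ≤ a1+…+a3=11.277 → R3 fires; X=6 M=4 Y=6 E=3 Q=4
Draw 3: a1=8.136, a2=1.368, a3=2.874, a0=12.378; τ=−ln(0.9860)/12.378=0.001 → t=0.050; u2·a0=0.5521·12.378=6.834 ≤ a1=8.136 → R1 fires; X=5 M=4 Y=6 E=3 Q=4
Draw 4: a1=6.780, a2=1.368, a3=2.874, a0=11.022; τ=−ln(0.8914)/11.022=0.010 → t=0.060; u2·a0=0.2392·11.022=2.636 ≤ a1=6.780 → R1 fires; X=4 M=4 Y=6 E=3 Q=4
Draw 5: a1=5.424, a2=1.368, a3=2.874, a0=9.666; τ=−ln(0.6539)/9.666=0.044 → t=0.104; u2·a0=0.5448·9.666=5.266 ≤ a1=5.424 → R1 fires; X=3 M=4 Y=6 E=3 Q=4
Draw 6: a1=4.068, a2=1.368, a3=2.874, a0=8.310; τ=−ln(0.1606)/8.310=0.220 → t=0.324; u2·a0=0.3137·8.310=2.607 ≤ a1=4.068 → R1 fires; X=2 M=4 Y=6 E=3 Q=4
Draw 7: a1=2.712, a2=1.368, a3=2.874, a0=6.954; τ=−ln(0.8381)/6.954=0.025 → t=0.349; u2·a0=0.6831·6.954=4.750; a1+a2=4.080 < 4.750 ≤ a1+…+a3=6.954 → R3 fires; X=4 M=4 Y=5 E=3 Q=6
Draw 8: a1=4.520, a2=1.140, a3=2.395, a0=8.055; τ=−ln(0.7707)/8.055=0.032 → t=0.382; u2·a0=0.2191·8.055=1.765 ≤ a1=4.520 → R1 fires; X=3 M=4 Y=5 E=3 Q=6
Draw 9: a1=3.390, a2=1.140, a3=2.395, a0=6.925; τ=−ln(0.6126)/6.925=0.071 → t=0.453; u2·a0=0.9146·6.925=6.334; a1+a2=4.530 < 6.334 ≤ a1+…+a3=6.925 → R3 fires; X=5 M=4 Y=4 E=3 Q=8
Draw 10: a1=4.520, a2=0.912, a3=1.916, a0=7.348; τ=−ln(0.9545)/7.348=0.006 → t=0.459; u2·a0=0.6172·7.348=4.535; a1=4.520 < 4.535 ≤ a1+a2=5.432 → R2 fires; X=5 M=4 Y=3 E=3 Q=9
Draw 11: a1=3.390, a2=0.684, a3=1.437, a0=5.511; τ=−ln(0.8836)/5.511=0.022 → t=0.481; u2·a0=0.2425·5.511=1.336 ≤ a1=3.390 → R1 fires; X=4 M=4 Y=3 E=3 Q=9
Draw 12: a1=2.712, a2=0.684, a3=1.437, a0=4.833; τ=−ln(0.7938)/4.833=0.048 → t=0.529; u2·a0=0.6541·4.833=3.161; a1=2.712 < 3.161 ≤ a1+a2=3.396 → R2 fires; X=4 M=4 Y=2 E=3 Q=10
Draw 13: a1=1.808, a2=0.456, a3=0.958, a0=3.222; τ=−ln(0.7313)/3.222=0.097 → t=0.626; u2·a0=0.2416·3.222=0.778 ≤ a1=1.808 → R1 fires; X=3 M=4 Y=2 E=3 Q=10
Draw 14: a1=1.356, a2=0.456, a3=0.958, a0=2.770; τ=−ln(0.1317)/2.770=0.732 → t=1.358; u2·a0=0.0177·2.770=0.049 ≤ a1=1.356 → R1 fires; X=2 M=4 Y=2 E=3 Q=10
Draw 15: a1=0.904, a2=0.456, a3=0.958, a0=2.318; τ=−ln(0.2500)/2.318=0.598 → t=1.956 > T=1.94: stop.
Q first becomes ≥ 9 when it reaches 9 at the event at t=0.459.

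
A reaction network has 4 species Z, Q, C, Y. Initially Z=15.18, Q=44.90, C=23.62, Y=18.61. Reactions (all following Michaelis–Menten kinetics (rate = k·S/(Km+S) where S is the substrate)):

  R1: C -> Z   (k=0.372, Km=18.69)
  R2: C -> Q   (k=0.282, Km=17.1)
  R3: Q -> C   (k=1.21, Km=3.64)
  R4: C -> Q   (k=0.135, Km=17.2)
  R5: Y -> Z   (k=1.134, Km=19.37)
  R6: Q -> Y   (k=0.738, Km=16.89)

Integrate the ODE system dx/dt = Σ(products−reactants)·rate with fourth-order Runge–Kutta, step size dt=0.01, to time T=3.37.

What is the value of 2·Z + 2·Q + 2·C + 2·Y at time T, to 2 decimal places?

Check how each reaction changes W = 2·Z + 2·Q + 2·C + 2·Y (weight of products minus weight of reactants):
R1: C -> Z: (2·1) − (2·1) = 2 − 2 = 0
R2: C -> Q: (2·1) − (2·1) = 2 − 2 = 0
R3: Q -> C: (2·1) − (2·1) = 2 − 2 = 0
R4: C -> Q: (2·1) − (2·1) = 2 − 2 = 0
R5: Y -> Z: (2·1) − (2·1) = 2 − 2 = 0
R6: Q -> Y: (2·1) − (2·1) = 2 − 2 = 0
Every reaction leaves W unchanged, so W is conserved and no simulation is needed: W(T) = W(0) = 2·15.18 + 2·44.90 + 2·23.62 + 2·18.61 = 204.62

Value at T = 204.62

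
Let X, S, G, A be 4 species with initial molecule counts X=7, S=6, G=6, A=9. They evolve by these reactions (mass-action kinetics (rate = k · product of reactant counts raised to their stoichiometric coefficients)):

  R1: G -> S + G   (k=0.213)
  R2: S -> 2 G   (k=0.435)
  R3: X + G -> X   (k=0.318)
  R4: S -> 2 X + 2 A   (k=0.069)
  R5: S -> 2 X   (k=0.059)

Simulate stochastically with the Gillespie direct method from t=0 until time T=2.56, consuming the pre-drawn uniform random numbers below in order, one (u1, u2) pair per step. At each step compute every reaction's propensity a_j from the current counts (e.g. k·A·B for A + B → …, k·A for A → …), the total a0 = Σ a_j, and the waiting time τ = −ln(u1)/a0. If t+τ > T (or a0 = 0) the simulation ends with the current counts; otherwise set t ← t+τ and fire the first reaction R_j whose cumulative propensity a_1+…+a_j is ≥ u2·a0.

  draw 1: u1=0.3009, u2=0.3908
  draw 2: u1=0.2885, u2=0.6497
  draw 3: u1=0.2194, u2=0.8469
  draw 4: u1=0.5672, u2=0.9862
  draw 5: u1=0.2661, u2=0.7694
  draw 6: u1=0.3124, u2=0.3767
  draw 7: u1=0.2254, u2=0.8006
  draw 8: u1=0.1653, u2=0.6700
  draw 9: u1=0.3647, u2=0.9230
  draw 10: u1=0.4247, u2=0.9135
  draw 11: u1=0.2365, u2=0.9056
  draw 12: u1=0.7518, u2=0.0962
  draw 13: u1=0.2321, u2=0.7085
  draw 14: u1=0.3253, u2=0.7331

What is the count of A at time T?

A at T = 11

t=0.000: X=7 S=6 G=6 A=9
Draw 1: a1=1.278, a2=2.610, a3=13.356, a4=0.414, a5=0.354, a0=18.012; τ=−ln(0.3009)/18.012=0.067 → t=0.067; u2·a0=0.3908·18.012=7.039; a1+a2=3.888 < 7.039 ≤ a1+…+a3=17.244 → R3 fires; X=7 S=6 G=5 A=9
Draw 2: a1=1.065, a2=2.610, a3=11.130, a4=0.414, a5=0.354, a0=15.573; τ=−ln(0.2885)/15.573=0.080 → t=0.146; u2·a0=0.6497·15.573=10.118; a1+a2=3.675 < 10.118 ≤ a1+…+a3=14.805 → R3 fires; X=7 S=6 G=4 A=9
Draw 3: a1=0.852, a2=2.610, a3=8.904, a4=0.414, a5=0.354, a0=13.134; τ=−ln(0.2194)/13.134=0.115 → t=0.262; u2·a0=0.8469·13.134=11.123; a1+a2=3.462 < 11.123 ≤ a1+…+a3=12.366 → R3 fires; X=7 S=6 G=3 A=9
Draw 4: a1=0.639, a2=2.610, a3=6.678, a4=0.414, a5=0.354, a0=10.695; τ=−ln(0.5672)/10.695=0.053 → t=0.315; u2·a0=0.9862·10.695=10.547; a1+…+a4=10.341 < 10.547 ≤ a1+…+a5=10.695 → R5 fires; X=9 S=5 G=3 A=9
Draw 5: a1=0.639, a2=2.175, a3=8.586, a4=0.345, a5=0.295, a0=12.040; τ=−ln(0.2661)/12.040=0.110 → t=0.425; u2·a0=0.7694·12.040=9.264; a1+a2=2.814 < 9.264 ≤ a1+…+a3=11.400 → R3 fires; X=9 S=5 G=2 A=9
Draw 6: a1=0.426, a2=2.175, a3=5.724, a4=0.345, a5=0.295, a0=8.965; τ=−ln(0.3124)/8.965=0.130 → t=0.555; u2·a0=0.3767·8.965=3.377; a1+a2=2.601 < 3.377 ≤ a1+…+a3=8.325 → R3 fires; X=9 S=5 G=1 A=9
Draw 7: a1=0.213, a2=2.175, a3=2.862, a4=0.345, a5=0.295, a0=5.890; τ=−ln(0.2254)/5.890=0.253 → t=0.808; u2·a0=0.8006·5.890=4.716; a1+a2=2.388 < 4.716 ≤ a1+…+a3=5.250 → R3 fires; X=9 S=5 G=0 A=9
Draw 8: a1=0.000, a2=2.175, a3=0.000, a4=0.345, a5=0.295, a0=2.815; τ=−ln(0.1653)/2.815=0.639 → t=1.447; u2·a0=0.6700·2.815=1.886; a1=0.000 < 1.886 ≤ a1+a2=2.175 → R2 fires; X=9 S=4 G=2 A=9
Draw 9: a1=0.426, a2=1.740, a3=5.724, a4=0.276, a5=0.236, a0=8.402; τ=−ln(0.3647)/8.402=0.120 → t=1.567; u2·a0=0.9230·8.402=7.755; a1+a2=2.166 < 7.755 ≤ a1+…+a3=7.890 → R3 fires; X=9 S=4 G=1 A=9
Draw 10: a1=0.213, a2=1.740, a3=2.862, a4=0.276, a5=0.236, a0=5.327; τ=−ln(0.4247)/5.327=0.161 → t=1.728; u2·a0=0.9135·5.327=4.866; a1+…+a3=4.815 < 4.866 ≤ a1+…+a4=5.091 → R4 fires; X=11 S=3 G=1 A=11
Draw 11: a1=0.213, a2=1.305, a3=3.498, a4=0.207, a5=0.177, a0=5.400; τ=−ln(0.2365)/5.400=0.267 → t=1.995; u2·a0=0.9056·5.400=4.890; a1+a2=1.518 < 4.890 ≤ a1+…+a3=5.016 → R3 fires; X=11 S=3 G=0 A=11
Draw 12: a1=0.000, a2=1.305, a3=0.000, a4=0.207, a5=0.177, a0=1.689; τ=−ln(0.7518)/1.689=0.169 → t=2.164; u2·a0=0.0962·1.689=0.162; a1=0.000 < 0.162 ≤ a1+a2=1.305 → R2 fires; X=11 S=2 G=2 A=11
Draw 13: a1=0.426, a2=0.870, a3=6.996, a4=0.138, a5=0.118, a0=8.548; τ=−ln(0.2321)/8.548=0.171 → t=2.335; u2·a0=0.7085·8.548=6.056; a1+a2=1.296 < 6.056 ≤ a1+…+a3=8.292 → R3 fires; X=11 S=2 G=1 A=11
Draw 14: a1=0.213, a2=0.870, a3=3.498, a4=0.138, a5=0.118, a0=4.837; τ=−ln(0.3253)/4.837=0.232 → t=2.567 > T=2.56: stop.
Read off A at T=2.56: 11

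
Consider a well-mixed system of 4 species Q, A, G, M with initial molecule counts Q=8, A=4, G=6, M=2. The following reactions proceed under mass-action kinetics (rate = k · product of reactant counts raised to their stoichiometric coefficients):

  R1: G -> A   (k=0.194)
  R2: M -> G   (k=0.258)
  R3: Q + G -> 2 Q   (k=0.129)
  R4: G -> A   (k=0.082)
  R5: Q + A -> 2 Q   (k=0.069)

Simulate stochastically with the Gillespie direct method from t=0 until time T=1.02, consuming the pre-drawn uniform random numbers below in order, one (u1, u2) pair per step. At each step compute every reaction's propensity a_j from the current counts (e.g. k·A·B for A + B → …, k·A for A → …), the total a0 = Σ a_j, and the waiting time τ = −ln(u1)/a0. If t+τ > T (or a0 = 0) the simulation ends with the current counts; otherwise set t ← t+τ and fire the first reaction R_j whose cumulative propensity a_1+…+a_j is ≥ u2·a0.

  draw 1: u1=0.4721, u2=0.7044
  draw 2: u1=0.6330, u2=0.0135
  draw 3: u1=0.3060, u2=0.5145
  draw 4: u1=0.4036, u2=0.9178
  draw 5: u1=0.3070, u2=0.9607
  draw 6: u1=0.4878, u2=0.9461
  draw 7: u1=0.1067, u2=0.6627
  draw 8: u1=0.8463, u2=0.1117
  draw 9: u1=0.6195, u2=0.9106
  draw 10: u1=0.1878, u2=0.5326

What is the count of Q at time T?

Q at T = 15

t=0.000: Q=8 A=4 G=6 M=2
Draw 1: a1=1.164, a2=0.516, a3=6.192, a4=0.492, a5=2.208, a0=10.572; τ=−ln(0.4721)/10.572=0.071 → t=0.071; u2·a0=0.7044·10.572=7.447; a1+a2=1.680 < 7.447 ≤ a1+…+a3=7.872 → R3 fires; Q=9 A=4 G=5 M=2
Draw 2: a1=0.970, a2=0.516, a3=5.805, a4=0.410, a5=2.484, a0=10.185; τ=−ln(0.6330)/10.185=0.045 → t=0.116; u2·a0=0.0135·10.185=0.137 ≤ a1=0.970 → R1 fires; Q=9 A=5 G=4 M=2
Draw 3: a1=0.776, a2=0.516, a3=4.644, a4=0.328, a5=3.105, a0=9.369; τ=−ln(0.3060)/9.369=0.126 → t=0.242; u2·a0=0.5145·9.369=4.820; a1+a2=1.292 < 4.820 ≤ a1+…+a3=5.936 → R3 fires; Q=10 A=5 G=3 M=2
Draw 4: a1=0.582, a2=0.516, a3=3.870, a4=0.246, a5=3.450, a0=8.664; τ=−ln(0.4036)/8.664=0.105 → t=0.347; u2·a0=0.9178·8.664=7.952; a1+…+a4=5.214 < 7.952 ≤ a1+…+a5=8.664 → R5 fires; Q=11 A=4 G=3 M=2
Draw 5: a1=0.582, a2=0.516, a3=4.257, a4=0.246, a5=3.036, a0=8.637; τ=−ln(0.3070)/8.637=0.137 → t=0.484; u2·a0=0.9607·8.637=8.298; a1+…+a4=5.601 < 8.298 ≤ a1+…+a5=8.637 → R5 fires; Q=12 A=3 G=3 M=2
Draw 6: a1=0.582, a2=0.516, a3=4.644, a4=0.246, a5=2.484, a0=8.472; τ=−ln(0.4878)/8.472=0.085 → t=0.568; u2·a0=0.9461·8.472=8.015; a1+…+a4=5.988 < 8.015 ≤ a1+…+a5=8.472 → R5 fires; Q=13 A=2 G=3 M=2
Draw 7: a1=0.582, a2=0.516, a3=5.031, a4=0.246, a5=1.794, a0=8.169; τ=−ln(0.1067)/8.169=0.274 → t=0.842; u2·a0=0.6627·8.169=5.414; a1+a2=1.098 < 5.414 ≤ a1+…+a3=6.129 → R3 fires; Q=14 A=2 G=2 M=2
Draw 8: a1=0.388, a2=0.516, a3=3.612, a4=0.164, a5=1.932, a0=6.612; τ=−ln(0.8463)/6.612=0.025 → t=0.868; u2·a0=0.1117·6.612=0.739; a1=0.388 < 0.739 ≤ a1+a2=0.904 → R2 fires; Q=14 A=2 G=3 M=1
Draw 9: a1=0.582, a2=0.258, a3=5.418, a4=0.246, a5=1.932, a0=8.436; τ=−ln(0.6195)/8.436=0.057 → t=0.924; u2·a0=0.9106·8.436=7.682; a1+…+a4=6.504 < 7.682 ≤ a1+…+a5=8.436 → R5 fires; Q=15 A=1 G=3 M=1
Draw 10: a1=0.582, a2=0.258, a3=5.805, a4=0.246, a5=1.035, a0=7.926; τ=−ln(0.1878)/7.926=0.211 → t=1.135 > T=1.02: stop.
Read off Q at T=1.02: 15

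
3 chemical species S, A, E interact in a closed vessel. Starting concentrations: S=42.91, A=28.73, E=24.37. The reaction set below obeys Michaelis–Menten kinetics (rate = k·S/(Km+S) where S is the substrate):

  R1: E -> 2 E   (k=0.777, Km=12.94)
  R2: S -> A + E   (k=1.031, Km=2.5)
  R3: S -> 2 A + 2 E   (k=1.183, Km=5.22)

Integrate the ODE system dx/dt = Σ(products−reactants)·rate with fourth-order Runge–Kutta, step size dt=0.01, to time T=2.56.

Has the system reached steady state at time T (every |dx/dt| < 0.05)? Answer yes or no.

RK4 with dt=0.01: 256 steps to T=2.56. Trajectory (selected grid times):
t=0.00: S=42.91 A=28.73 E=24.37
t=0.28: S=42.34 A=29.59 E=25.38
t=0.57: S=41.75 A=30.49 E=26.42
t=0.85: S=41.19 A=31.35 E=27.43
t=1.14: S=40.60 A=32.24 E=28.47
t=1.42: S=40.04 A=33.09 E=29.48
t=1.71: S=39.45 A=33.98 E=30.52
t=1.99: S=38.89 A=34.84 E=31.53
t=2.28: S=38.31 A=35.72 E=32.58
t=2.56: S=37.74 A=36.58 E=33.59
Rates at T: R1=0.5609, R2=0.9670, R3=1.0393
dx/dt at T (Σ net stoichiometry × rate): S=-2.0062, A=+3.0455, E=+3.6064
Largest |dx/dt| is |+3.6064| (E) ≥ 0.05 → not steady.

Steady state at T: no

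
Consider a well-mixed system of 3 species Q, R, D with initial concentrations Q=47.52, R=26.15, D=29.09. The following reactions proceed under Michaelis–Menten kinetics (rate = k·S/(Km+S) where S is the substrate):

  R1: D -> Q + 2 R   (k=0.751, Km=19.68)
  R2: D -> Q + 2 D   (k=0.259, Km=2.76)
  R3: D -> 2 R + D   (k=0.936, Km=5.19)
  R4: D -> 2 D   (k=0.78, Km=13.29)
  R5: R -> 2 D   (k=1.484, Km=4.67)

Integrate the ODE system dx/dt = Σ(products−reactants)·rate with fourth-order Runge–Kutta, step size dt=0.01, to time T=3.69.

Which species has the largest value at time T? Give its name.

Dominant species at T: Q

RK4 with dt=0.01: 369 steps to T=3.69. Trajectory (selected grid times):
t=0.00: Q=47.52 R=26.15 D=29.09
t=0.41: Q=47.80 R=26.66 D=30.26
t=0.82: Q=48.09 R=27.17 D=31.43
t=1.23: Q=48.38 R=27.69 D=32.60
t=1.64: Q=48.67 R=28.22 D=33.78
t=2.05: Q=48.96 R=28.76 D=34.95
t=2.46: Q=49.26 R=29.30 D=36.14
t=2.87: Q=49.56 R=29.85 D=37.32
t=3.28: Q=49.86 R=30.40 D=38.51
t=3.69: Q=50.16 R=30.96 D=39.70
At T=3.69: Q=50.16 R=30.96 D=39.70; the largest is Q.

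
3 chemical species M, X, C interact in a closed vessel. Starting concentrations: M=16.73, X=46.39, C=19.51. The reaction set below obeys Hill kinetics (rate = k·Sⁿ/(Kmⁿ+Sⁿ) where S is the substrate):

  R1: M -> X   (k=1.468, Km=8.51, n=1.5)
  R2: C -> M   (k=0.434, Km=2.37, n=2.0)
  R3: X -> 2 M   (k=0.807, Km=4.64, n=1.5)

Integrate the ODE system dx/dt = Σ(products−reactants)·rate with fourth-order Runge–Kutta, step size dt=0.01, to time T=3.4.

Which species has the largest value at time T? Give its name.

Dominant species at T: X

RK4 with dt=0.01: 340 steps to T=3.4. Trajectory (selected grid times):
t=0.00: M=16.73 X=46.39 C=19.51
t=0.38: M=17.08 X=46.50 C=19.35
t=0.76: M=17.42 X=46.62 C=19.19
t=1.13: M=17.75 X=46.74 C=19.03
t=1.51: M=18.09 X=46.86 C=18.86
t=1.89: M=18.42 X=46.99 C=18.70
t=2.27: M=18.75 X=47.11 C=18.54
t=2.64: M=19.07 X=47.24 C=18.38
t=3.02: M=19.40 X=47.38 C=18.22
t=3.40: M=19.72 X=47.51 C=18.06
At T=3.4: M=19.72 X=47.51 C=18.06; the largest is X.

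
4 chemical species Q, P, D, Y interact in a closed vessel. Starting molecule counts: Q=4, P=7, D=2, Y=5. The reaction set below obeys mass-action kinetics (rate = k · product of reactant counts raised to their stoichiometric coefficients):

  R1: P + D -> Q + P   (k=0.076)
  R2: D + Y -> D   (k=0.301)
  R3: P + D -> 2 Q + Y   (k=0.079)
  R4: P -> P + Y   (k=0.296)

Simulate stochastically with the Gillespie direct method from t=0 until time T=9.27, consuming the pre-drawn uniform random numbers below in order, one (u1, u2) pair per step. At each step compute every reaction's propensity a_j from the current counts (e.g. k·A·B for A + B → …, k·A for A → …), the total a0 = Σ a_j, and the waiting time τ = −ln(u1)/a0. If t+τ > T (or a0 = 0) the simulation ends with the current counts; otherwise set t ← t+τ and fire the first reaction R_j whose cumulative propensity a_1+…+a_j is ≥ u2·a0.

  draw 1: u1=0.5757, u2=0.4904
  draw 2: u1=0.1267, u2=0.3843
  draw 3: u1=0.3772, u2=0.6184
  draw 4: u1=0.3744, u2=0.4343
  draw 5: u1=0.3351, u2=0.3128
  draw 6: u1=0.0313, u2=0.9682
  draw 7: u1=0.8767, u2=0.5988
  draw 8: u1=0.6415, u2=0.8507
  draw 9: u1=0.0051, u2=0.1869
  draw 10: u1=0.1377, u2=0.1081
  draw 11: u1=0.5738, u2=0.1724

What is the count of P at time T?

P at T = 5

t=0.000: Q=4 P=7 D=2 Y=5
Draw 1: a1=1.064, a2=3.010, a3=1.106, a4=2.072, a0=7.252; τ=−ln(0.5757)/7.252=0.076 → t=0.076; u2·a0=0.4904·7.252=3.556; a1=1.064 < 3.556 ≤ a1+a2=4.074 → R2 fires; Q=4 P=7 D=2 Y=4
Draw 2: a1=1.064, a2=2.408, a3=1.106, a4=2.072, a0=6.650; τ=−ln(0.1267)/6.650=0.311 → t=0.387; u2·a0=0.3843·6.650=2.556; a1=1.064 < 2.556 ≤ a1+a2=3.472 → R2 fires; Q=4 P=7 D=2 Y=3
Draw 3: a1=1.064, a2=1.806, a3=1.106, a4=2.072, a0=6.048; τ=−ln(0.3772)/6.048=0.161 → t=0.548; u2·a0=0.6184·6.048=3.740; a1+a2=2.870 < 3.740 ≤ a1+…+a3=3.976 → R3 fires; Q=6 P=6 D=1 Y=4
Draw 4: a1=0.456, a2=1.204, a3=0.474, a4=1.776, a0=3.910; τ=−ln(0.3744)/3.910=0.251 → t=0.799; u2·a0=0.4343·3.910=1.698; a1+a2=1.660 < 1.698 ≤ a1+…+a3=2.134 → R3 fires; Q=8 P=5 D=0 Y=5
Draw 5: a1=0.000, a2=0.000, a3=0.000, a4=1.480, a0=1.480; τ=−ln(0.3351)/1.480=0.739 → t=1.538; u2·a0=0.3128·1.480=0.463; a1+…+a3=0.000 < 0.463 ≤ a1+…+a4=1.480 → R4 fires; Q=8 P=5 D=0 Y=6
Draw 6: a1=0.000, a2=0.000, a3=0.000, a4=1.480, a0=1.480; τ=−ln(0.0313)/1.480=2.341 → t=3.879; u2·a0=0.9682·1.480=1.433; a1+…+a3=0.000 < 1.433 ≤ a1+…+a4=1.480 → R4 fires; Q=8 P=5 D=0 Y=7
Draw 7: a1=0.000, a2=0.000, a3=0.000, a4=1.480, a0=1.480; τ=−ln(0.8767)/1.480=0.089 → t=3.968; u2·a0=0.5988·1.480=0.886; a1+…+a3=0.000 < 0.886 ≤ a1+…+a4=1.480 → R4 fires; Q=8 P=5 D=0 Y=8
Draw 8: a1=0.000, a2=0.000, a3=0.000, a4=1.480, a0=1.480; τ=−ln(0.6415)/1.480=0.300 → t=4.268; u2·a0=0.8507·1.480=1.259; a1+…+a3=0.000 < 1.259 ≤ a1+…+a4=1.480 → R4 fires; Q=8 P=5 D=0 Y=9
Draw 9: a1=0.000, a2=0.000, a3=0.000, a4=1.480, a0=1.480; τ=−ln(0.0051)/1.480=3.567 → t=7.834; u2·a0=0.1869·1.480=0.277; a1+…+a3=0.000 < 0.277 ≤ a1+…+a4=1.480 → R4 fires; Q=8 P=5 D=0 Y=10
Draw 10: a1=0.000, a2=0.000, a3=0.000, a4=1.480, a0=1.480; τ=−ln(0.1377)/1.480=1.340 → t=9.174; u2·a0=0.1081·1.480=0.160; a1+…+a3=0.000 < 0.160 ≤ a1+…+a4=1.480 → R4 fires; Q=8 P=5 D=0 Y=11
Draw 11: a1=0.000, a2=0.000, a3=0.000, a4=1.480, a0=1.480; τ=−ln(0.5738)/1.480=0.375 → t=9.549 > T=9.27: stop.
Read off P at T=9.27: 5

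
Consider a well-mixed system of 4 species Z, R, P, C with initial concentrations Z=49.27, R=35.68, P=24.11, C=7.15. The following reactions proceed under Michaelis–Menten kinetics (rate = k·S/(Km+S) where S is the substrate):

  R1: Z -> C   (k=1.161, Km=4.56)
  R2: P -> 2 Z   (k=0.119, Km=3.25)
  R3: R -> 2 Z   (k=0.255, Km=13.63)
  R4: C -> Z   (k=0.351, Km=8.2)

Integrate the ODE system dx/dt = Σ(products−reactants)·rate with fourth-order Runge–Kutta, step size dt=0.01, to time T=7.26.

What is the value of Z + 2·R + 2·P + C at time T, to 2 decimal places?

Check how each reaction changes W = Z + 2·R + 2·P + C (weight of products minus weight of reactants):
R1: Z -> C: (1·1) − (1·1) = 1 − 1 = 0
R2: P -> 2 Z: (1·2) − (2·1) = 2 − 2 = 0
R3: R -> 2 Z: (1·2) − (2·1) = 2 − 2 = 0
R4: C -> Z: (1·1) − (1·1) = 1 − 1 = 0
Every reaction leaves W unchanged, so W is conserved and no simulation is needed: W(T) = W(0) = 49.27 + 2·35.68 + 2·24.11 + 7.15 = 176.00

Value at T = 176.00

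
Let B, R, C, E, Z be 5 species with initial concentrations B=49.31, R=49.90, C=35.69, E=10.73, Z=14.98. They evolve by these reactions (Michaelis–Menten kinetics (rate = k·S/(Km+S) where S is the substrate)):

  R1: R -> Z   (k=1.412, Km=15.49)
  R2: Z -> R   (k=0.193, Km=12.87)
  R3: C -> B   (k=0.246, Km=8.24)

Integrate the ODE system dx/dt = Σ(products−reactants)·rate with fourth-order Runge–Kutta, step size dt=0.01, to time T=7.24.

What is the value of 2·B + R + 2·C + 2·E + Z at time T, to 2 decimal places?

Check how each reaction changes W = 2·B + R + 2·C + 2·E + Z (weight of products minus weight of reactants):
R1: R -> Z: (1·1) − (1·1) = 1 − 1 = 0
R2: Z -> R: (1·1) − (1·1) = 1 − 1 = 0
R3: C -> B: (2·1) − (2·1) = 2 − 2 = 0
Every reaction leaves W unchanged, so W is conserved and no simulation is needed: W(T) = W(0) = 2·49.31 + 49.90 + 2·35.69 + 2·10.73 + 14.98 = 256.34

Value at T = 256.34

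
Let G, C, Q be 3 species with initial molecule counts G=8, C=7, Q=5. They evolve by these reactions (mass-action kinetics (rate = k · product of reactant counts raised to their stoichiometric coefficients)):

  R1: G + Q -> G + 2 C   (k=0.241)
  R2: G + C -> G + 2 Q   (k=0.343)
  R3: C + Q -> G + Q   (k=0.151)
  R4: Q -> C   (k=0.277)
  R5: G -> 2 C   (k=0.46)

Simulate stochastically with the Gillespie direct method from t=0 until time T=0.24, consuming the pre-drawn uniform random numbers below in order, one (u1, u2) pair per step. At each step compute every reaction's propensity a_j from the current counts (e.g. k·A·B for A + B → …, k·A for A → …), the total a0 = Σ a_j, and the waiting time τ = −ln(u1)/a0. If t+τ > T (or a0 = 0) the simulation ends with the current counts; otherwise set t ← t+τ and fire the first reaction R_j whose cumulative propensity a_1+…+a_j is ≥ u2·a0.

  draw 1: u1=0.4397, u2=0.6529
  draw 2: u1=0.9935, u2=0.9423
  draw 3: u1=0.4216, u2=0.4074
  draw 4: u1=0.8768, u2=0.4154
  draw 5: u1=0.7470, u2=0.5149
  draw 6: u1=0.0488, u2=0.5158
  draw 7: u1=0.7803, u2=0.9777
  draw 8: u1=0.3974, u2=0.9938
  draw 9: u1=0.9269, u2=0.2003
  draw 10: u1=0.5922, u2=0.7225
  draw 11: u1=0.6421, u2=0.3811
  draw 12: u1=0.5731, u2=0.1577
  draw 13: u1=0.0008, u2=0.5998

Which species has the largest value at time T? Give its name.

Dominant species at T: Q

t=0.000: G=8 C=7 Q=5
Draw 1: a1=9.640, a2=19.208, a3=5.285, a4=1.385, a5=3.680, a0=39.198; τ=−ln(0.4397)/39.198=0.021 → t=0.021; u2·a0=0.6529·39.198=25.592; a1=9.640 < 25.592 ≤ a1+a2=28.848 → R2 fires; G=8 C=6 Q=7
Draw 2: a1=13.496, a2=16.464, a3=6.342, a4=1.939, a5=3.680, a0=41.921; τ=−ln(0.9935)/41.921=0.000 → t=0.021; u2·a0=0.9423·41.921=39.502; a1+…+a4=38.241 < 39.502 ≤ a1+…+a5=41.921 → R5 fires; G=7 C=8 Q=7
Draw 3: a1=11.809, a2=19.208, a3=8.456, a4=1.939, a5=3.220, a0=44.632; τ=−ln(0.4216)/44.632=0.019 → t=0.040; u2·a0=0.4074·44.632=18.183; a1=11.809 < 18.183 ≤ a1+a2=31.017 → R2 fires; G=7 C=7 Q=9
Draw 4: a1=15.183, a2=16.807, a3=9.513, a4=2.493, a5=3.220, a0=47.216; τ=−ln(0.8768)/47.216=0.003 → t=0.043; u2·a0=0.4154·47.216=19.614; a1=15.183 < 19.614 ≤ a1+a2=31.990 → R2 fires; G=7 C=6 Q=11
Draw 5: a1=18.557, a2=14.406, a3=9.966, a4=3.047, a5=3.220, a0=49.196; τ=−ln(0.7470)/49.196=0.006 → t=0.049; u2·a0=0.5149·49.196=25.331; a1=18.557 < 25.331 ≤ a1+a2=32.963 → R2 fires; G=7 C=5 Q=13
Draw 6: a1=21.931, a2=12.005, a3=9.815, a4=3.601, a5=3.220, a0=50.572; τ=−ln(0.0488)/50.572=0.060 → t=0.109; u2·a0=0.5158·50.572=26.085; a1=21.931 < 26.085 ≤ a1+a2=33.936 → R2 fires; G=7 C=4 Q=15
Draw 7: a1=25.305, a2=9.604, a3=9.060, a4=4.155, a5=3.220, a0=51.344; τ=−ln(0.7803)/51.344=0.005 → t=0.114; u2·a0=0.9777·51.344=50.199; a1+…+a4=48.124 < 50.199 ≤ a1+…+a5=51.344 → R5 fires; G=6 C=6 Q=15
Draw 8: a1=21.690, a2=12.348, a3=13.590, a4=4.155, a5=2.760, a0=54.543; τ=−ln(0.3974)/54.543=0.017 → t=0.131; u2·a0=0.9938·54.543=54.205; a1+…+a4=51.783 < 54.205 ≤ a1+…+a5=54.543 → R5 fires; G=5 C=8 Q=15
Draw 9: a1=18.075, a2=13.720, a3=18.120, a4=4.155, a5=2.300, a0=56.370; τ=−ln(0.9269)/56.370=0.001 → t=0.132; u2·a0=0.2003·56.370=11.291 ≤ a1=18.075 → R1 fires; G=5 C=10 Q=14
Draw 10: a1=16.870, a2=17.150, a3=21.140, a4=3.878, a5=2.300, a0=61.338; τ=−ln(0.5922)/61.338=0.009 → t=0.141; u2·a0=0.7225·61.338=44.317; a1+a2=34.020 < 44.317 ≤ a1+…+a3=55.160 → R3 fires; G=6 C=9 Q=14
Draw 11: a1=20.244, a2=18.522, a3=19.026, a4=3.878, a5=2.760, a0=64.430; τ=−ln(0.6421)/64.430=0.007 → t=0.147; u2·a0=0.3811·64.430=24.554; a1=20.244 < 24.554 ≤ a1+a2=38.766 → R2 fires; G=6 C=8 Q=16
Draw 12: a1=23.136, a2=16.464, a3=19.328, a4=4.432, a5=2.760, a0=66.120; τ=−ln(0.5731)/66.120=0.008 → t=0.156; u2·a0=0.1577·66.120=10.427 ≤ a1=23.136 → R1 fires; G=6 C=10 Q=15
Draw 13: a1=21.690, a2=20.580, a3=22.650, a4=4.155, a5=2.760, a0=71.835; τ=−ln(0.0008)/71.835=0.099 → t=0.255 > T=0.24: stop.
At T=0.24: G=6 C=10 Q=15; the largest is Q.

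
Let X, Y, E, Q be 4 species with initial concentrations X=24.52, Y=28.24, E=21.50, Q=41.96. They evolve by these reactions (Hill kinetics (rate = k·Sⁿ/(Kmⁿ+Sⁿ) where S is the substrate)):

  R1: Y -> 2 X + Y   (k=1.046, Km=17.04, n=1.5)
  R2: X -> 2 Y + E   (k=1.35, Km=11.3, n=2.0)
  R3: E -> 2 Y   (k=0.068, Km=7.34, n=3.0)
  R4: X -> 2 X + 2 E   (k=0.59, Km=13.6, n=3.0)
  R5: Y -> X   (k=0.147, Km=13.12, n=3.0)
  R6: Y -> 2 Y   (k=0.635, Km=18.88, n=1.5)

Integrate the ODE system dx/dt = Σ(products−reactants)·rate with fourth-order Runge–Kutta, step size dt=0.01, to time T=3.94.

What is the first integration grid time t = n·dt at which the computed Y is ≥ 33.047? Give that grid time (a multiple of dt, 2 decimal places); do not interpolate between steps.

RK4 with dt=0.01: 394 steps to T=3.94. Trajectory (selected grid times):
t=0.00: X=24.52 Y=28.24 E=21.50 Q=41.96
t=0.44: X=24.94 Y=29.40 E=22.41 Q=41.96
t=0.88: X=25.38 Y=30.58 E=23.32 Q=41.96
t=1.31: X=25.81 Y=31.73 E=24.22 Q=41.96
t=1.75: X=26.26 Y=32.92 E=25.15 Q=41.96
t=1.79: X=26.31 Y=33.03 E=25.23 Q=41.96
t=1.80: X=26.32 Y=33.06 E=25.25 Q=41.96
t=2.19: X=26.73 Y=34.12 E=26.08 Q=41.96
t=2.63: X=27.20 Y=35.33 E=27.01 Q=41.96
t=3.06: X=27.67 Y=36.52 E=27.93 Q=41.96
t=3.50: X=28.15 Y=37.74 E=28.88 Q=41.96
t=3.94: X=28.65 Y=38.97 E=29.83 Q=41.96
Y(1.79)=33.031 < 33.047 but Y(1.80)=33.059 ≥ 33.047, so the first grid time is t=1.80.

Threshold first reached at t = 1.80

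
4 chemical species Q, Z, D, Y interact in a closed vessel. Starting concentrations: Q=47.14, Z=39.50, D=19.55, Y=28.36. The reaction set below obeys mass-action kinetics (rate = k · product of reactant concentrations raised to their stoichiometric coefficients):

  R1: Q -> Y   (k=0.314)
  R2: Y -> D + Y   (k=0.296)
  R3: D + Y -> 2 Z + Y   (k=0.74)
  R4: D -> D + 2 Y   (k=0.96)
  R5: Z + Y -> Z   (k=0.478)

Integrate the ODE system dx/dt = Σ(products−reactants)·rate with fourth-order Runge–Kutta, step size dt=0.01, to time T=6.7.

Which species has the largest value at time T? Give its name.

RK4 with dt=0.01: 670 steps to T=6.7. Trajectory (selected grid times):
t=0.00: Q=47.14 Z=39.50 D=19.55 Y=28.36
t=0.74: Q=37.37 Z=68.44 D=5.60 Y=0.70
t=1.49: Q=29.53 Z=71.62 D=4.14 Y=0.51
t=2.23: Q=23.40 Z=73.45 D=3.33 Y=0.39
t=2.98: Q=18.49 Z=74.65 D=2.81 Y=0.32
t=3.72: Q=14.66 Z=75.47 D=2.46 Y=0.26
t=4.47: Q=11.58 Z=76.09 D=2.20 Y=0.22
t=5.21: Q=9.18 Z=76.55 D=2.01 Y=0.19
t=5.96: Q=7.25 Z=76.92 D=1.87 Y=0.16
t=6.70: Q=5.75 Z=77.22 D=1.75 Y=0.14
At T=6.7: Q=5.75 Z=77.22 D=1.75 Y=0.14; the largest is Z.

Dominant species at T: Z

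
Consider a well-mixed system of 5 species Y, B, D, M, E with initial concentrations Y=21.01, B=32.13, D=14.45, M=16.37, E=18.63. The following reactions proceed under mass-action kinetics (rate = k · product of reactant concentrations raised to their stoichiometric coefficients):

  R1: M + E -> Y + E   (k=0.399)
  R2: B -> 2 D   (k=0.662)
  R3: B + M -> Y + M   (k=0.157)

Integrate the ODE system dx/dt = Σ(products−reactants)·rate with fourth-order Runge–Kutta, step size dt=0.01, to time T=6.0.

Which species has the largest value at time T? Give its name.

Dominant species at T: D

RK4 with dt=0.01: 600 steps to T=6.0. Trajectory (selected grid times):
t=0.00: Y=21.01 B=32.13 D=14.45 M=16.37 E=18.63
t=0.67: Y=45.92 B=14.63 D=32.15 M=0.11 E=18.63
t=1.33: Y=46.07 B=9.43 D=42.48 M=0.00 E=18.63
t=2.00: Y=46.07 B=6.05 D=49.24 M=0.00 E=18.63
t=2.67: Y=46.07 B=3.88 D=53.57 M=0.00 E=18.63
t=3.33: Y=46.07 B=2.51 D=56.32 M=0.00 E=18.63
t=4.00: Y=46.07 B=1.61 D=58.12 M=0.00 E=18.63
t=4.67: Y=46.07 B=1.03 D=59.27 M=0.00 E=18.63
t=5.33: Y=46.07 B=0.67 D=60.00 M=0.00 E=18.63
t=6.00: Y=46.07 B=0.43 D=60.48 M=0.00 E=18.63
At T=6.0: Y=46.07 B=0.43 D=60.48 M=0.00 E=18.63; the largest is D.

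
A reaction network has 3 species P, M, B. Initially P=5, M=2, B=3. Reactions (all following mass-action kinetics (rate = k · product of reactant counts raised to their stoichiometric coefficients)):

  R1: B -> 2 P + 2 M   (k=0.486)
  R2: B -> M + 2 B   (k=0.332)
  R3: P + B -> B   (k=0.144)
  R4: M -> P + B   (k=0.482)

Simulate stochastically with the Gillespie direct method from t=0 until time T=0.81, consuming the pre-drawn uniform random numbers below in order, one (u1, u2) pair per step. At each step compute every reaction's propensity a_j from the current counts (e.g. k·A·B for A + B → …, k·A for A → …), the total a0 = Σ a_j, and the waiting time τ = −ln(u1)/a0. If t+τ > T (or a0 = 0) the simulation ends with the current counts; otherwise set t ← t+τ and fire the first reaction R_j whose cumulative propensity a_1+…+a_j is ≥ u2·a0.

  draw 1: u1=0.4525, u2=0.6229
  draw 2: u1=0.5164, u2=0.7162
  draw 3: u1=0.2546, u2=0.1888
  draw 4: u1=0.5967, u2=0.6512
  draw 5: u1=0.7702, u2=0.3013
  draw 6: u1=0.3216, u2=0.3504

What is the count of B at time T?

t=0.000: P=5 M=2 B=3
Draw 1: a1=1.458, a2=0.996, a3=2.160, a4=0.964, a0=5.578; τ=−ln(0.4525)/5.578=0.142 → t=0.142; u2·a0=0.6229·5.578=3.475; a1+a2=2.454 < 3.475 ≤ a1+…+a3=4.614 → R3 fires; P=4 M=2 B=3
Draw 2: a1=1.458, a2=0.996, a3=1.728, a4=0.964, a0=5.146; τ=−ln(0.5164)/5.146=0.128 → t=0.271; u2·a0=0.7162·5.146=3.686; a1+a2=2.454 < 3.686 ≤ a1+…+a3=4.182 → R3 fires; P=3 M=2 B=3
Draw 3: a1=1.458, a2=0.996, a3=1.296, a4=0.964, a0=4.714; τ=−ln(0.2546)/4.714=0.290 → t=0.561; u2·a0=0.1888·4.714=0.890 ≤ a1=1.458 → R1 fires; P=5 M=4 B=2
Draw 4: a1=0.972, a2=0.664, a3=1.440, a4=1.928, a0=5.004; τ=−ln(0.5967)/5.004=0.103 → t=0.664; u2·a0=0.6512·5.004=3.259; a1+…+a3=3.076 < 3.259 ≤ a1+…+a4=5.004 → R4 fires; P=6 M=3 B=3
Draw 5: a1=1.458, a2=0.996, a3=2.592, a4=1.446, a0=6.492; τ=−ln(0.7702)/6.492=0.040 → t=0.704; u2·a0=0.3013·6.492=1.956; a1=1.458 < 1.956 ≤ a1+a2=2.454 → R2 fires; P=6 M=4 B=4
Draw 6: a1=1.944, a2=1.328, a3=3.456, a4=1.928, a0=8.656; τ=−ln(0.3216)/8.656=0.131 → t=0.835 > T=0.81: stop.
Read off B at T=0.81: 4

B at T = 4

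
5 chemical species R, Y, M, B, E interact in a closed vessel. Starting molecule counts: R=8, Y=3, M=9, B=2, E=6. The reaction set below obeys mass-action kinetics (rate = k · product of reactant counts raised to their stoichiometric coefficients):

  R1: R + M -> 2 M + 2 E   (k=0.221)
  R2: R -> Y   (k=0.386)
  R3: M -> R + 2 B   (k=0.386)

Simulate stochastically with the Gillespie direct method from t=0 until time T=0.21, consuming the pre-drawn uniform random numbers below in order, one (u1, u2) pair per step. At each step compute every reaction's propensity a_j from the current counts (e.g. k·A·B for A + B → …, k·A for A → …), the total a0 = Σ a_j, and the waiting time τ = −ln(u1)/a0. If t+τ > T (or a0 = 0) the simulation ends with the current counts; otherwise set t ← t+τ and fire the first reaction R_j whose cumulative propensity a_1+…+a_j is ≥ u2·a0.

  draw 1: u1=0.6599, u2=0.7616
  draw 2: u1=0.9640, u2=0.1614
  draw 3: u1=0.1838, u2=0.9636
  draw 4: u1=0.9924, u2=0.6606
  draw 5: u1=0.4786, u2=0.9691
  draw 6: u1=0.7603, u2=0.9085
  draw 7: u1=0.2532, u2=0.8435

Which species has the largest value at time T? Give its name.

t=0.000: R=8 Y=3 M=9 B=2 E=6
Draw 1: a1=15.912, a2=3.088, a3=3.474, a0=22.474; τ=−ln(0.6599)/22.474=0.018 → t=0.018; u2·a0=0.7616·22.474=17.116; a1=15.912 < 17.116 ≤ a1+a2=19.000 → R2 fires; R=7 Y=4 M=9 B=2 E=6
Draw 2: a1=13.923, a2=2.702, a3=3.474, a0=20.099; τ=−ln(0.9640)/20.099=0.002 → t=0.020; u2·a0=0.1614·20.099=3.244 ≤ a1=13.923 → R1 fires; R=6 Y=4 M=10 B=2 E=8
Draw 3: a1=13.260, a2=2.316, a3=3.860, a0=19.436; τ=−ln(0.1838)/19.436=0.087 → t=0.107; u2·a0=0.9636·19.436=18.729; a1+a2=15.576 < 18.729 ≤ a1+…+a3=19.436 → R3 fires; R=7 Y=4 M=9 B=4 E=8
Draw 4: a1=13.923, a2=2.702, a3=3.474, a0=20.099; τ=−ln(0.9924)/20.099=0.000 → t=0.108; u2·a0=0.6606·20.099=13.277 ≤ a1=13.923 → R1 fires; R=6 Y=4 M=10 B=4 E=10
Draw 5: a1=13.260, a2=2.316, a3=3.860, a0=19.436; τ=−ln(0.4786)/19.436=0.038 → t=0.146; u2·a0=0.9691·19.436=18.835; a1+a2=15.576 < 18.835 ≤ a1+…+a3=19.436 → R3 fires; R=7 Y=4 M=9 B=6 E=10
Draw 6: a1=13.923, a2=2.702, a3=3.474, a0=20.099; τ=−ln(0.7603)/20.099=0.014 → t=0.159; u2·a0=0.9085·20.099=18.260; a1+a2=16.625 < 18.260 ≤ a1+…+a3=20.099 → R3 fires; R=8 Y=4 M=8 B=8 E=10
Draw 7: a1=14.144, a2=3.088, a3=3.088, a0=20.320; τ=−ln(0.2532)/20.320=0.068 → t=0.227 > T=0.21: stop.
At T=0.21: R=8 Y=4 M=8 B=8 E=10; the largest is E.

Dominant species at T: E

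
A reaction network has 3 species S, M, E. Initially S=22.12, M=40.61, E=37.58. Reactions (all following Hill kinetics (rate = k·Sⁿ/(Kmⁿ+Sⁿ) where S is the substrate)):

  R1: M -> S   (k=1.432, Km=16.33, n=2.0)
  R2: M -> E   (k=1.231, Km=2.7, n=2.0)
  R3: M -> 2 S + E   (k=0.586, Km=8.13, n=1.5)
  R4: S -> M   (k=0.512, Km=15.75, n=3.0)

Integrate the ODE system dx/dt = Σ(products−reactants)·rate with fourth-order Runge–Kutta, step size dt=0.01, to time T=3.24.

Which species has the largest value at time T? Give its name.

RK4 with dt=0.01: 324 steps to T=3.24. Trajectory (selected grid times):
t=0.00: S=22.12 M=40.61 E=37.58
t=0.36: S=22.81 M=39.67 E=38.21
t=0.72: S=23.50 M=38.74 E=38.85
t=1.08: S=24.17 M=37.81 E=39.48
t=1.44: S=24.84 M=36.89 E=40.11
t=1.80: S=25.51 M=35.98 E=40.75
t=2.16: S=26.16 M=35.07 E=41.38
t=2.52: S=26.81 M=34.17 E=42.01
t=2.88: S=27.45 M=33.28 E=42.63
t=3.24: S=28.08 M=32.40 E=43.26
At T=3.24: S=28.08 M=32.40 E=43.26; the largest is E.

Dominant species at T: E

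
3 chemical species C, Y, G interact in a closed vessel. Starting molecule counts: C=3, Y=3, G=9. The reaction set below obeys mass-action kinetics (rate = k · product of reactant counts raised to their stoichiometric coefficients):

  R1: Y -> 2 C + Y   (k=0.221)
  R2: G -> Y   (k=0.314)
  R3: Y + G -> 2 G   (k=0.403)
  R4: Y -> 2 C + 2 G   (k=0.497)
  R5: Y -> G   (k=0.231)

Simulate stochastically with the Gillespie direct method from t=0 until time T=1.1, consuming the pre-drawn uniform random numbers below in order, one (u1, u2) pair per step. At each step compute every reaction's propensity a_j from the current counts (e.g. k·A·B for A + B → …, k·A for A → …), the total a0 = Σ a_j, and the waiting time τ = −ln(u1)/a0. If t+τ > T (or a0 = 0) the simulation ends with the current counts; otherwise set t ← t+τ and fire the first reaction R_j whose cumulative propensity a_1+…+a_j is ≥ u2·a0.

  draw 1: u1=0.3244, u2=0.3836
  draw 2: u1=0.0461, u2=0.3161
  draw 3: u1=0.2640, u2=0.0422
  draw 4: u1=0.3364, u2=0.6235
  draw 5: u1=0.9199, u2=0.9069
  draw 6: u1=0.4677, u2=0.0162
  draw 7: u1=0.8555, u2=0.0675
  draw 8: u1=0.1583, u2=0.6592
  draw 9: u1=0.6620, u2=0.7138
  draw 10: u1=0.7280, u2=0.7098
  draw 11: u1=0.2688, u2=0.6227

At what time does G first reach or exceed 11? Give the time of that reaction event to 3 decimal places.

t=0.000: C=3 Y=3 G=9
Draw 1: a1=0.663, a2=2.826, a3=10.881, a4=1.491, a5=0.693, a0=16.554; τ=−ln(0.3244)/16.554=0.068 → t=0.068; u2·a0=0.3836·16.554=6.350; a1+a2=3.489 < 6.350 ≤ a1+…+a3=14.370 → R3 fires; C=3 Y=2 G=10
Draw 2: a1=0.442, a2=3.140, a3=8.060, a4=0.994, a5=0.462, a0=13.098; τ=−ln(0.0461)/13.098=0.235 → t=0.303; u2·a0=0.3161·13.098=4.140; a1+a2=3.582 < 4.140 ≤ a1+…+a3=11.642 → R3 fires; C=3 Y=1 G=11
Draw 3: a1=0.221, a2=3.454, a3=4.433, a4=0.497, a5=0.231, a0=8.836; τ=−ln(0.2640)/8.836=0.151 → t=0.454; u2·a0=0.0422·8.836=0.373; a1=0.221 < 0.373 ≤ a1+a2=3.675 → R2 fires; C=3 Y=2 G=10
Draw 4: a1=0.442, a2=3.140, a3=8.060, a4=0.994, a5=0.462, a0=13.098; τ=−ln(0.3364)/13.098=0.083 → t=0.537; u2·a0=0.6235·13.098=8.167; a1+a2=3.582 < 8.167 ≤ a1+…+a3=11.642 → R3 fires; C=3 Y=1 G=11
Draw 5: a1=0.221, a2=3.454, a3=4.433, a4=0.497, a5=0.231, a0=8.836; τ=−ln(0.9199)/8.836=0.009 → t=0.546; u2·a0=0.9069·8.836=8.013; a1+a2=3.675 < 8.013 ≤ a1+…+a3=8.108 → R3 fires; C=3 Y=0 G=12
Draw 6: a1=0.000, a2=3.768, a3=0.000, a4=0.000, a5=0.000, a0=3.768; τ=−ln(0.4677)/3.768=0.202 → t=0.748; u2·a0=0.0162·3.768=0.061; a1=0.000 < 0.061 ≤ a1+a2=3.768 → R2 fires; C=3 Y=1 G=11
Draw 7: a1=0.221, a2=3.454, a3=4.433, a4=0.497, a5=0.231, a0=8.836; τ=−ln(0.8555)/8.836=0.018 → t=0.766; u2·a0=0.0675·8.836=0.596; a1=0.221 < 0.596 ≤ a1+a2=3.675 → R2 fires; C=3 Y=2 G=10
Draw 8: a1=0.442, a2=3.140, a3=8.060, a4=0.994, a5=0.462, a0=13.098; τ=−ln(0.1583)/13.098=0.141 → t=0.906; u2·a0=0.6592·13.098=8.634; a1+a2=3.582 < 8.634 ≤ a1+…+a3=11.642 → R3 fires; C=3 Y=1 G=11
Draw 9: a1=0.221, a2=3.454, a3=4.433, a4=0.497, a5=0.231, a0=8.836; τ=−ln(0.6620)/8.836=0.047 → t=0.953; u2·a0=0.7138·8.836=6.307; a1+a2=3.675 < 6.307 ≤ a1+…+a3=8.108 → R3 fires; C=3 Y=0 G=12
Draw 10: a1=0.000, a2=3.768, a3=0.000, a4=0.000, a5=0.000, a0=3.768; τ=−ln(0.7280)/3.768=0.084 → t=1.037; u2·a0=0.7098·3.768=2.675; a1=0.000 < 2.675 ≤ a1+a2=3.768 → R2 fires; C=3 Y=1 G=11
Draw 11: a1=0.221, a2=3.454, a3=4.433, a4=0.497, a5=0.231, a0=8.836; τ=−ln(0.2688)/8.836=0.149 → t=1.186 > T=1.1: stop.
G first becomes ≥ 11 when it reaches 11 at the event at t=0.303.

Threshold first reached at t = 0.303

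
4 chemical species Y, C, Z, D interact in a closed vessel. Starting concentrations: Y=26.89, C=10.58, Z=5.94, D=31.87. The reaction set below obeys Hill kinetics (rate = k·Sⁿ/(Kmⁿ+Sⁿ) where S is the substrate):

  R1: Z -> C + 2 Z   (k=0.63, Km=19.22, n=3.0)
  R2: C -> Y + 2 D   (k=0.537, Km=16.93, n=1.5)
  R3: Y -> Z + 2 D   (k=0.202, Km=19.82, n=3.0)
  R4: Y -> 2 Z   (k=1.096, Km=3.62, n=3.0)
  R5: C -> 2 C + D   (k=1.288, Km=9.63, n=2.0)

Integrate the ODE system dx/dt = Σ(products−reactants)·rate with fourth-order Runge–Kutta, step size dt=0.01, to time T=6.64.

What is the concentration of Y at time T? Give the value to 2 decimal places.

Y at T = 20.23

RK4 with dt=0.01: 664 steps to T=6.64. Trajectory (selected grid times):
t=0.00: Y=26.89 C=10.58 Z=5.94 D=31.87
t=0.74: Y=26.11 C=11.00 Z=7.68 D=32.88
t=1.48: Y=25.34 C=11.44 Z=9.44 D=33.91
t=2.21: Y=24.58 C=11.92 Z=11.20 D=34.95
t=2.95: Y=23.83 C=12.45 Z=13.00 D=36.03
t=3.69: Y=23.09 C=13.03 Z=14.84 D=37.14
t=4.43: Y=22.35 C=13.66 Z=16.71 D=38.27
t=5.16: Y=21.64 C=14.33 Z=18.59 D=39.42
t=5.90: Y=20.93 C=15.06 Z=20.53 D=40.61
t=6.64: Y=20.23 C=15.83 Z=22.49 D=41.82
Read off Y at T=6.64: 20.23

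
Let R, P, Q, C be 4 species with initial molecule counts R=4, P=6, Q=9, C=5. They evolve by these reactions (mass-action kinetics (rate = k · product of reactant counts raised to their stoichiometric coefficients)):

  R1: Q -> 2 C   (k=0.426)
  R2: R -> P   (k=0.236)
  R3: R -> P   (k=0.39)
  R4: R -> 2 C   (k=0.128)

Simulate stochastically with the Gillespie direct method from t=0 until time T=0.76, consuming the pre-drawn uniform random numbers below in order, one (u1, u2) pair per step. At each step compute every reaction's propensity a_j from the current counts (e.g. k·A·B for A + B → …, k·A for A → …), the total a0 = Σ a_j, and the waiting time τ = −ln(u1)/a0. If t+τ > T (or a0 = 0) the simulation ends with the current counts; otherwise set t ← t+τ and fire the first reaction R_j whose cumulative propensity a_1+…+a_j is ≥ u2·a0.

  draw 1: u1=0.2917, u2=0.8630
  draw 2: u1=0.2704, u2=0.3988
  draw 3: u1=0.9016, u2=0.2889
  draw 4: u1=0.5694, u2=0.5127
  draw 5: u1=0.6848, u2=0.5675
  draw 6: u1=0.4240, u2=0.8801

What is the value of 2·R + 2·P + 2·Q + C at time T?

Value at T = 43

Check how each reaction changes W = 2·R + 2·P + 2·Q + C (weight of products minus weight of reactants):
R1: Q -> 2 C: (1·2) − (2·1) = 2 − 2 = 0
R2: R -> P: (2·1) − (2·1) = 2 − 2 = 0
R3: R -> P: (2·1) − (2·1) = 2 − 2 = 0
R4: R -> 2 C: (1·2) − (2·1) = 2 − 2 = 0
Every reaction leaves W unchanged, so W is conserved and no simulation is needed: W(T) = W(0) = 2·4 + 2·6 + 2·9 + 5 = 43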